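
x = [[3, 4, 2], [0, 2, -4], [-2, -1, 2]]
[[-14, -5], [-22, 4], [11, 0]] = x@ [[0, -1], [-5, 0], [3, -1]]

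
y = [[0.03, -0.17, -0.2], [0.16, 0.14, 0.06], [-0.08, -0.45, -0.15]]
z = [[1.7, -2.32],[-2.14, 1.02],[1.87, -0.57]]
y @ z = [[0.04, -0.13], [0.08, -0.26], [0.55, -0.19]]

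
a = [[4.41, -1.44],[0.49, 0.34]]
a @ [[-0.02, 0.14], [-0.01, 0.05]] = [[-0.07, 0.55], [-0.01, 0.09]]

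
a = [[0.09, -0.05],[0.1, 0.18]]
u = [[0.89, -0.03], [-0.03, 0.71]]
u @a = [[0.08, -0.05], [0.07, 0.13]]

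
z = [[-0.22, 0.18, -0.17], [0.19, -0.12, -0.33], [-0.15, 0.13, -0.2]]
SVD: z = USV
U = [[-0.7,0.32,-0.64], [-0.3,-0.94,-0.13], [-0.64,0.1,0.76]]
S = [0.43, 0.4, 0.0]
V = [[0.45, -0.40, 0.8], [-0.66, 0.46, 0.60], [0.61, 0.79, 0.06]]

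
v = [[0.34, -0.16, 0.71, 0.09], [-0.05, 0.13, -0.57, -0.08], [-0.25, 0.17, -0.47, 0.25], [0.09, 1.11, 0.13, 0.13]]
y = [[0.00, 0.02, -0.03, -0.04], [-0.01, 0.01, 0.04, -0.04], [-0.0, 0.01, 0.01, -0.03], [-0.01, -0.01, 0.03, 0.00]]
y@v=[[0.0, -0.05, -0.00, -0.01], [-0.02, -0.03, -0.04, 0.00], [-0.01, -0.03, -0.01, -0.0], [-0.01, 0.01, -0.02, 0.01]]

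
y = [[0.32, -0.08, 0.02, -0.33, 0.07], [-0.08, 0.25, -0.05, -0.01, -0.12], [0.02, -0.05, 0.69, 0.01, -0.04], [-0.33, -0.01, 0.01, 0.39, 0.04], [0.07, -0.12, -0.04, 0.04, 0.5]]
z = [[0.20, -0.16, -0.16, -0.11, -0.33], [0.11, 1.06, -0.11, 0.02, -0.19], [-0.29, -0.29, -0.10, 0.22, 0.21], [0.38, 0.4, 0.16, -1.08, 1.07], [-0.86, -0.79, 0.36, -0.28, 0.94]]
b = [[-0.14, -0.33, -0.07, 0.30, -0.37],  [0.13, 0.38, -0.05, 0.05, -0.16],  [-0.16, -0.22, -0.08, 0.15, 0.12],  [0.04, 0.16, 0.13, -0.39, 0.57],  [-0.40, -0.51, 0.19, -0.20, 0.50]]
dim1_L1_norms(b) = [1.21, 0.77, 0.73, 1.29, 1.8]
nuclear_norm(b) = 2.22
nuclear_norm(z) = 4.62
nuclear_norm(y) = 2.15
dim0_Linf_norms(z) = [0.86, 1.06, 0.36, 1.08, 1.07]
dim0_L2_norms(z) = [1.01, 1.42, 0.45, 1.14, 1.49]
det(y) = 0.00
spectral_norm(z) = 1.90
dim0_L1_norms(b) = [0.87, 1.6, 0.52, 1.09, 1.72]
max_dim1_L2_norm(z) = 1.63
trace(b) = 0.27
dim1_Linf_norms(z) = [0.33, 1.06, 0.29, 1.08, 0.94]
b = y @ z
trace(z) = 1.02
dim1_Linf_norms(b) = [0.37, 0.38, 0.22, 0.57, 0.51]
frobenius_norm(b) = 1.39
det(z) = -0.09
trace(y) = 2.15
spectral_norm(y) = 0.71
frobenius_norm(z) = 2.60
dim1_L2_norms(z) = [0.46, 1.09, 0.52, 1.63, 1.57]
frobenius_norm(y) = 1.15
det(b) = 0.00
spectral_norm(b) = 1.07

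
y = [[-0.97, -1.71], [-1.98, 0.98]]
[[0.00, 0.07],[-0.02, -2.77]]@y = [[-0.14, 0.07],[5.50, -2.68]]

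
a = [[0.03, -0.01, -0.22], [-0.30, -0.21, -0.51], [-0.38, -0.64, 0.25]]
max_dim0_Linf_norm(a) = 0.64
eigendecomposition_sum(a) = [[-0.08, -0.1, -0.07],  [-0.31, -0.39, -0.28],  [-0.24, -0.30, -0.22]] + [[0.07,-0.03,0.01], [-0.04,0.02,-0.01], [-0.01,0.01,-0.0]] + [[0.04, 0.11, -0.16], [0.06, 0.16, -0.22], [-0.12, -0.34, 0.47]]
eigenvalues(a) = [-0.69, 0.08, 0.67]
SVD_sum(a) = [[0.01,0.01,-0.0], [-0.18,-0.26,0.01], [-0.43,-0.62,0.03]] + [[-0.04, 0.02, -0.21], [-0.10, 0.04, -0.53], [0.04, -0.02, 0.22]] + [[0.06, -0.04, -0.01], [-0.02, 0.01, 0.00], [0.01, -0.01, -0.0]]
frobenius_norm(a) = 1.03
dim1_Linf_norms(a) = [0.22, 0.51, 0.64]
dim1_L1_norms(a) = [0.26, 1.02, 1.27]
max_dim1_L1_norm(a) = 1.27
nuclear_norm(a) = 1.51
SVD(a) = [[-0.02,0.34,-0.94], [0.39,0.87,0.3], [0.92,-0.36,-0.15]] @ diag([0.8184465595959498, 0.620013962731022, 0.07634078270576285]) @ [[-0.57, -0.82, 0.04], [-0.18, 0.08, -0.98], [-0.8, 0.57, 0.19]]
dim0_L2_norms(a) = [0.49, 0.67, 0.61]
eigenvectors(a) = [[0.2, 0.83, -0.29], [0.77, -0.54, -0.4], [0.61, -0.18, 0.87]]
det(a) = -0.04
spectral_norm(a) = 0.82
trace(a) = 0.07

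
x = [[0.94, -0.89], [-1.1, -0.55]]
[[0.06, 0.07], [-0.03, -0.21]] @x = [[-0.02, -0.09], [0.20, 0.14]]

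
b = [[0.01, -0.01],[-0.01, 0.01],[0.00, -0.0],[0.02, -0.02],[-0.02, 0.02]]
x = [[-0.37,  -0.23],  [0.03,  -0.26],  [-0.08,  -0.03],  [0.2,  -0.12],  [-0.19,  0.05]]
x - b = [[-0.38,-0.22],  [0.04,-0.27],  [-0.08,-0.03],  [0.18,-0.1],  [-0.17,0.03]]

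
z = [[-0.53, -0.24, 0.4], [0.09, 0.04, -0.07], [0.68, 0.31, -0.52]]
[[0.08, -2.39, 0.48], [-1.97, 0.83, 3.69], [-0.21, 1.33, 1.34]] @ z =[[0.07, 0.03, -0.05],[3.63, 1.65, -2.76],[1.14, 0.52, -0.87]]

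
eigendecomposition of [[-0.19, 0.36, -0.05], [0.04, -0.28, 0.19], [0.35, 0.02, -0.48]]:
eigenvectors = [[0.71+0.00j, -0.02-0.51j, -0.02+0.51j], [0.46+0.00j, (0.24+0.39j), 0.24-0.39j], [(0.53+0j), (-0.73+0j), (-0.73-0j)]]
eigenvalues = [0j, (-0.48+0.23j), (-0.48-0.23j)]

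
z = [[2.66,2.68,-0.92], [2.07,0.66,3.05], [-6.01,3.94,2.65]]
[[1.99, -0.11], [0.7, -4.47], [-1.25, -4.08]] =z @ [[0.38, -0.13],[0.33, -0.36],[-0.10, -1.3]]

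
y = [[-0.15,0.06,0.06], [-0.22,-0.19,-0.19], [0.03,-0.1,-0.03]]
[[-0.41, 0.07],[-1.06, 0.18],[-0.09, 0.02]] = y @ [[3.39,-0.59], [2.03,-0.35], [-0.35,0.06]]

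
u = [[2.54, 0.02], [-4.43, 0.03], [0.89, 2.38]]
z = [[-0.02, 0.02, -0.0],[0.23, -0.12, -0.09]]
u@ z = [[-0.05, 0.05, -0.0], [0.10, -0.09, -0.00], [0.53, -0.27, -0.21]]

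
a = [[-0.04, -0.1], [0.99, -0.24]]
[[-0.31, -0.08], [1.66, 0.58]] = a @ [[2.21, 0.71], [2.2, 0.5]]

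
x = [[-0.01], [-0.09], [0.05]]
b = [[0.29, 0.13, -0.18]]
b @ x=[[-0.02]]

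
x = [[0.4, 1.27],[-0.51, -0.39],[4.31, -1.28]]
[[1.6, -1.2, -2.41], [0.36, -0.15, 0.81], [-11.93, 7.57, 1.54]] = x@[[-2.19, 1.35, -0.19],  [1.95, -1.37, -1.84]]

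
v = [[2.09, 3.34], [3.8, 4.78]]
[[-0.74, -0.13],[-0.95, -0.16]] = v @ [[0.14, 0.02], [-0.31, -0.05]]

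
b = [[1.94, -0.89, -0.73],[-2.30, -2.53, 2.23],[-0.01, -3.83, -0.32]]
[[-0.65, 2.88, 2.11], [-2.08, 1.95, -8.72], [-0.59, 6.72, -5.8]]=b @ [[-0.73, 0.49, 1.62], [0.27, -1.71, 1.55], [-1.38, -0.56, -0.48]]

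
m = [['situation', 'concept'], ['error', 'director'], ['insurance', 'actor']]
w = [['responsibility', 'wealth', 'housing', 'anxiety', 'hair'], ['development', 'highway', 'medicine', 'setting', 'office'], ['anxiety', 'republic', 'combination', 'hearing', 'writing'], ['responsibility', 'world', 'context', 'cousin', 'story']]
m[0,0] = 'situation'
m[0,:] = ['situation', 'concept']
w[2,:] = ['anxiety', 'republic', 'combination', 'hearing', 'writing']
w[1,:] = ['development', 'highway', 'medicine', 'setting', 'office']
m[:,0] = ['situation', 'error', 'insurance']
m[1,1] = 'director'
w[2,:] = ['anxiety', 'republic', 'combination', 'hearing', 'writing']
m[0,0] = 'situation'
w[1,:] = ['development', 'highway', 'medicine', 'setting', 'office']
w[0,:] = ['responsibility', 'wealth', 'housing', 'anxiety', 'hair']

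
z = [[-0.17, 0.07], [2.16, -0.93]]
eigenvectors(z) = [[0.39, -0.08], [0.92, 1.0]]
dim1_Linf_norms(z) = [0.17, 2.16]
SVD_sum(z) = [[-0.17, 0.07],[2.16, -0.93]] + [[-0.00, -0.0], [-0.00, -0.00]]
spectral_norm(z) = 2.36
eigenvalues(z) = [-0.01, -1.09]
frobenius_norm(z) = 2.36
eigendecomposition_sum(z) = [[-0.01,-0.00], [-0.01,-0.00]] + [[-0.16, 0.07],[2.17, -0.93]]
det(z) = 0.01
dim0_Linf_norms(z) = [2.16, 0.93]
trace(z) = -1.10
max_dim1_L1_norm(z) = 3.09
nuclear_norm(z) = 2.36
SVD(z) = [[-0.08,1.0], [1.00,0.08]] @ diag([2.3588750377361043, 0.0029251231581224548]) @ [[0.92, -0.40],[-0.40, -0.92]]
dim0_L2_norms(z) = [2.17, 0.93]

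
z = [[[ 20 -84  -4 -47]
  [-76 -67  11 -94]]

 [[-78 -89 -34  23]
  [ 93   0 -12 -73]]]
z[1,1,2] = -12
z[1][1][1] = 0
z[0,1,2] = 11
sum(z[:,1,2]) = -1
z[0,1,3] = -94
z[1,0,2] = -34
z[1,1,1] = 0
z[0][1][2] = 11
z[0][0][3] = -47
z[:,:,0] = [[20, -76], [-78, 93]]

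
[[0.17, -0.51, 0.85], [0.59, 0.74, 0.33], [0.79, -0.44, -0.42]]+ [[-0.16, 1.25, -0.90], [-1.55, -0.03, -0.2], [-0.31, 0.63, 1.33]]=[[0.01, 0.74, -0.05], [-0.96, 0.71, 0.13], [0.48, 0.19, 0.91]]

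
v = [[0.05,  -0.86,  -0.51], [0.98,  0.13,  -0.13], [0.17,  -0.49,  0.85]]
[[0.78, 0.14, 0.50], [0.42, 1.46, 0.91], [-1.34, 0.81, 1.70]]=v @ [[0.21, 1.59, 1.23], [0.05, -0.33, -1.16], [-1.59, 0.44, 1.09]]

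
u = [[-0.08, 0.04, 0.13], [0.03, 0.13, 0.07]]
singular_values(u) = [0.19, 0.11]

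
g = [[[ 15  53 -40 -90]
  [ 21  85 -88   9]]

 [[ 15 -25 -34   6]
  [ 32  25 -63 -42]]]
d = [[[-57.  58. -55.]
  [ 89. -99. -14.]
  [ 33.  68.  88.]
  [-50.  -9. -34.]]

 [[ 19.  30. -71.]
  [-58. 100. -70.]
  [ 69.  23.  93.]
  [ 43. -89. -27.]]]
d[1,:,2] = [-71.0, -70.0, 93.0, -27.0]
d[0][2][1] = 68.0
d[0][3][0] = -50.0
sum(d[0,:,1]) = 18.0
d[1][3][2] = -27.0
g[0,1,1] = 85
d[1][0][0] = 19.0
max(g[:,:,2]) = -34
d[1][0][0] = 19.0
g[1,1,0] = 32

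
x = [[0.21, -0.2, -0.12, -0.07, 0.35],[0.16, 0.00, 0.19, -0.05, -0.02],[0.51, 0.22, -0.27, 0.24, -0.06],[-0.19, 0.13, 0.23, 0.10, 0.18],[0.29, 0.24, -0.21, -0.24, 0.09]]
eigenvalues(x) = [(-0.54+0j), (0.38+0.23j), (0.38-0.23j), (-0.04+0.31j), (-0.04-0.31j)]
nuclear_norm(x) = 2.17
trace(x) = 0.13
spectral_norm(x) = 0.80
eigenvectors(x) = [[0.11+0.00j, (0.53+0j), (0.53-0j), (0.27-0.33j), 0.27+0.33j],  [(0.28+0j), (0.21-0.25j), 0.21+0.25j, -0.50+0.00j, -0.50-0.00j],  [-0.83+0.00j, 0.32-0.34j, 0.32+0.34j, -0.05-0.40j, (-0.05+0.4j)],  [(0.36+0j), (-0.01-0.4j), -0.01+0.40j, 0.31+0.36j, 0.31-0.36j],  [-0.30+0.00j, (0.48-0j), 0.48+0.00j, -0.15+0.41j, -0.15-0.41j]]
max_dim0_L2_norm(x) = 0.67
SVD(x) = [[-0.24,  -0.87,  0.42,  -0.05,  0.02], [-0.04,  -0.01,  0.02,  0.28,  -0.96], [-0.77,  0.43,  0.46,  0.09,  0.06], [0.29,  0.01,  0.28,  0.88,  0.25], [-0.51,  -0.23,  -0.74,  0.37,  0.11]] @ diag([0.7962886588935317, 0.46933533241026637, 0.33420165636748983, 0.32691739491004074, 0.24491424469667814]) @ [[-0.82,-0.26,0.51,-0.02,-0.04],[-0.07,0.46,0.08,0.47,-0.75],[0.17,-0.37,0.15,0.85,0.30],[0.05,0.71,0.49,0.03,0.50],[-0.54,0.29,-0.69,0.24,0.31]]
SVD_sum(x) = [[0.16, 0.05, -0.1, 0.00, 0.01], [0.03, 0.01, -0.02, 0.0, 0.00], [0.5, 0.16, -0.31, 0.01, 0.02], [-0.19, -0.06, 0.12, -0.00, -0.01], [0.33, 0.1, -0.21, 0.01, 0.02]] + [[0.03, -0.19, -0.03, -0.19, 0.31], [0.00, -0.0, -0.0, -0.0, 0.00], [-0.01, 0.09, 0.02, 0.09, -0.15], [-0.00, 0.0, 0.0, 0.00, -0.0], [0.01, -0.05, -0.01, -0.05, 0.08]] + [[0.02, -0.05, 0.02, 0.12, 0.04], [0.0, -0.00, 0.0, 0.01, 0.00], [0.03, -0.06, 0.02, 0.13, 0.05], [0.02, -0.03, 0.01, 0.08, 0.03], [-0.04, 0.09, -0.04, -0.21, -0.07]] + [[-0.00, -0.01, -0.01, -0.00, -0.01], [0.00, 0.06, 0.04, 0.0, 0.05], [0.00, 0.02, 0.01, 0.00, 0.01], [0.02, 0.2, 0.14, 0.01, 0.15], [0.01, 0.08, 0.06, 0.0, 0.06]] + [[-0.0, 0.00, -0.00, 0.00, 0.0], [0.13, -0.07, 0.16, -0.06, -0.07], [-0.01, 0.0, -0.01, 0.0, 0.0], [-0.03, 0.02, -0.04, 0.01, 0.02], [-0.02, 0.01, -0.02, 0.01, 0.01]]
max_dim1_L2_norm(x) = 0.67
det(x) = -0.01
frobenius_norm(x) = 1.06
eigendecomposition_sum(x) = [[-0.03+0.00j, -0.04+0.00j, (0.04+0j), (-0.01+0j), (0.03-0j)], [(-0.08+0j), -0.09+0.00j, 0.10+0.00j, (-0.03+0j), (0.06-0j)], [(0.24-0j), (0.27-0j), -0.31-0.00j, 0.09-0.00j, -0.18+0.00j], [-0.11+0.00j, -0.12+0.00j, 0.13+0.00j, (-0.04+0j), 0.08-0.00j], [0.09-0.00j, (0.1-0j), -0.11-0.00j, 0.03-0.00j, (-0.07+0j)]] + [[(0.13+0.03j),(-0.01+0.08j),(-0.06+0.09j),-0.09+0.12j,0.11-0.00j], [0.06-0.05j,(0.03+0.04j),(0.01+0.07j),0.02+0.09j,(0.05-0.05j)], [(0.1-0.07j),0.05+0.06j,0.02+0.09j,(0.03+0.13j),(0.07-0.08j)], [(0.02-0.1j),(0.06+0.01j),0.07+0.05j,0.09+0.06j,-0.00-0.09j], [(0.12+0.03j),-0.01+0.08j,-0.06+0.08j,(-0.08+0.11j),(0.1-0j)]] + [[0.13-0.03j,-0.01-0.08j,(-0.06-0.09j),-0.09-0.12j,(0.11+0j)],[0.06+0.05j,(0.03-0.04j),(0.01-0.07j),(0.02-0.09j),0.05+0.05j],[0.10+0.07j,0.05-0.06j,0.02-0.09j,0.03-0.13j,(0.07+0.08j)],[(0.02+0.1j),(0.06-0.01j),0.07-0.05j,(0.09-0.06j),-0.00+0.09j],[(0.12-0.03j),-0.01-0.08j,-0.06-0.08j,-0.08-0.11j,0.10+0.00j]] + [[(-0+0.06j), (-0.07-0.04j), (-0.02+0.02j), 0.06+0.01j, 0.05-0.06j], [0.06-0.04j, 0.01+0.10j, (0.03+0j), (-0.03-0.06j), (-0.09-0j)], [(0.04+0.04j), (-0.07+0.02j), 0.02j, (0.04-0.03j), (-0.01-0.07j)], [-0.06-0.02j, 0.06-0.07j, -0.02-0.02j, (-0.02+0.06j), (0.05+0.06j)], [(-0.01-0.06j), 0.08+0.02j, (0.01-0.02j), (-0.06+0.01j), (-0.03+0.07j)]] + [[(-0-0.06j), -0.07+0.04j, -0.02-0.02j, 0.06-0.01j, 0.05+0.06j],[(0.06+0.04j), (0.01-0.1j), 0.03-0.00j, (-0.03+0.06j), -0.09+0.00j],[0.04-0.04j, (-0.07-0.02j), 0.00-0.02j, 0.04+0.03j, -0.01+0.07j],[-0.06+0.02j, (0.06+0.07j), -0.02+0.02j, (-0.02-0.06j), 0.05-0.06j],[(-0.01+0.06j), (0.08-0.02j), (0.01+0.02j), -0.06-0.01j, -0.03-0.07j]]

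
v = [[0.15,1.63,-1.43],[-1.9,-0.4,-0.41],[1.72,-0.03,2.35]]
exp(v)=[[-2.12, -0.13, -3.46], [-0.37, -0.13, 1.46], [3.57, 2.14, 4.82]]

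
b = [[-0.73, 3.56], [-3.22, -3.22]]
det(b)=13.814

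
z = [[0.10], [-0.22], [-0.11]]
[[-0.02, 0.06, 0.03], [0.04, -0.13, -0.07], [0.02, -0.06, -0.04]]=z@[[-0.19, 0.59, 0.33]]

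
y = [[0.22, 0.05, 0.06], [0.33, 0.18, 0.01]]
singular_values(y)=[0.44, 0.07]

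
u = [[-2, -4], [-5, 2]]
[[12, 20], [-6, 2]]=u @ [[0, -2], [-3, -4]]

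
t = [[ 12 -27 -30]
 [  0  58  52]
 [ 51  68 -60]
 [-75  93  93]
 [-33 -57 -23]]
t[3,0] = -75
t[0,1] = -27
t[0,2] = -30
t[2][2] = -60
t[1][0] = 0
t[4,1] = -57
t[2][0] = 51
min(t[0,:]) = -30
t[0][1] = -27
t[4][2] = -23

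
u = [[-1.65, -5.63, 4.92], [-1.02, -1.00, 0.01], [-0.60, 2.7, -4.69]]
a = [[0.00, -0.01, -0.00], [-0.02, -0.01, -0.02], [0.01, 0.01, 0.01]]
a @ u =[[0.01,0.01,-0.0], [0.06,0.07,-0.00], [-0.03,-0.04,0.0]]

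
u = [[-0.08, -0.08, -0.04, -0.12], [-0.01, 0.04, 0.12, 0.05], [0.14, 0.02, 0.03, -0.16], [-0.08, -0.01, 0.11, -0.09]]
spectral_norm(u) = 0.23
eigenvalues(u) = [(-0.17+0j), (0.05+0.14j), (0.05-0.14j), (-0.02+0j)]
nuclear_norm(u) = 0.61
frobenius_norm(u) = 0.35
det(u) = 0.00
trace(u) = -0.10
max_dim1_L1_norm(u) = 0.35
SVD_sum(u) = [[0.02, -0.02, 0.01, -0.1],[-0.01, 0.01, -0.0, 0.04],[0.04, -0.03, 0.02, -0.18],[0.02, -0.01, 0.01, -0.08]] + [[-0.11, -0.04, 0.0, -0.02], [0.01, 0.00, -0.00, 0.00], [0.10, 0.04, -0.00, 0.02], [-0.09, -0.03, 0.00, -0.01]] + [[0.01, -0.02, -0.05, -0.0], [-0.01, 0.04, 0.12, 0.0], [-0.00, 0.00, 0.02, 0.0], [-0.01, 0.03, 0.10, 0.00]] + [[0.0, -0.01, 0.0, 0.0], [0.0, -0.01, 0.0, 0.0], [0.0, -0.0, 0.00, 0.00], [-0.0, 0.00, -0.0, -0.0]]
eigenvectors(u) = [[(-0.74+0j), (0.2+0.39j), 0.20-0.39j, 0.32+0.00j], [(0.13+0j), (-0.1-0.56j), (-0.1+0.56j), -0.84+0.00j], [-0.02+0.00j, (0.63+0j), (0.63-0j), 0.34+0.00j], [-0.66+0.00j, (0.1-0.29j), 0.10+0.29j, (0.29+0j)]]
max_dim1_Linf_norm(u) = 0.16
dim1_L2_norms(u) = [0.17, 0.14, 0.22, 0.16]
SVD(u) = [[0.46, 0.63, -0.32, 0.54],[-0.20, -0.05, 0.72, 0.66],[0.79, -0.60, 0.1, 0.08],[0.35, 0.49, 0.6, -0.52]] @ diag([0.23152588032150842, 0.1883943110775898, 0.17715190694450852, 0.010979624805754276]) @ [[0.2, -0.14, 0.09, -0.96],  [-0.92, -0.37, 0.03, -0.14],  [-0.09, 0.29, 0.95, 0.03],  [0.32, -0.87, 0.29, 0.22]]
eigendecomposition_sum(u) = [[-0.13-0.00j, -0.05+0.00j, (0.04-0j), -0.07+0.00j], [(0.02+0j), (0.01-0j), -0.01+0.00j, (0.01-0j)], [(-0-0j), -0.00+0.00j, 0.00-0.00j, -0.00+0.00j], [-0.11-0.00j, (-0.05+0j), 0.04-0.00j, (-0.06+0j)]] + [[(0.02+0.04j),-0.02+0.01j,-0.04+0.03j,-0.02-0.05j], [-0.01-0.06j,(0.03-0.01j),(0.06-0.02j),(0.01+0.07j)], [(0.07+0j),0.01+0.03j,(0.01+0.07j),-0.08-0.00j], [0.01-0.03j,0.02+0.00j,(0.04+0j),-0.01+0.03j]] + [[(0.02-0.04j), -0.02-0.01j, -0.04-0.03j, (-0.02+0.05j)], [-0.01+0.06j, (0.03+0.01j), 0.06+0.02j, (0.01-0.07j)], [0.07-0.00j, 0.01-0.03j, (0.01-0.07j), (-0.08+0j)], [0.01+0.03j, 0.02-0.00j, 0.04-0.00j, (-0.01-0.03j)]] + [[(0.01+0j),(0.01-0j),-0.00-0.00j,(-0.01-0j)], [-0.02-0.00j,(-0.02+0j),0.00+0.00j,0.02+0.00j], [(0.01+0j),(0.01-0j),(-0-0j),(-0.01-0j)], [(0.01+0j),(0.01-0j),(-0-0j),-0.01-0.00j]]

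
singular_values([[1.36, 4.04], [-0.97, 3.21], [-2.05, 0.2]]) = [5.18, 2.61]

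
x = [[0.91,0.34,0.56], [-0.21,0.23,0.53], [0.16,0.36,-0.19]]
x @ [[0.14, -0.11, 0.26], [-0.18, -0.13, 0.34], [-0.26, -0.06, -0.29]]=[[-0.08, -0.18, 0.19], [-0.21, -0.04, -0.13], [0.01, -0.05, 0.22]]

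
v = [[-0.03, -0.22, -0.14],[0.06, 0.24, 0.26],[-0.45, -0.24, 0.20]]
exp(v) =[[1.00, -0.23, -0.19],[-0.0, 1.23, 0.32],[-0.50, -0.24, 1.22]]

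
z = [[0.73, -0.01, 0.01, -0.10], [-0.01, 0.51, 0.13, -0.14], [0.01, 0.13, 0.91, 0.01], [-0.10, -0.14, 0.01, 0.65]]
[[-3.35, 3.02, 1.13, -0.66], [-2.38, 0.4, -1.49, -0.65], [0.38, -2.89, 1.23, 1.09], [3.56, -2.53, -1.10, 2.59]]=z @ [[-4.11,  3.77,  1.13,  -0.41], [-3.91,  0.86,  -4.06,  -0.56], [0.98,  -3.31,  1.95,  1.24], [3.99,  -3.08,  -2.42,  3.78]]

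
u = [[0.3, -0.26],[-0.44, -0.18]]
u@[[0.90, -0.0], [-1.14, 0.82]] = [[0.57, -0.21], [-0.19, -0.15]]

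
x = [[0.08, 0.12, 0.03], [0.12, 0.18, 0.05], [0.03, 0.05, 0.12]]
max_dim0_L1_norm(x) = 0.35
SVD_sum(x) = [[0.08, 0.11, 0.05], [0.11, 0.17, 0.07], [0.05, 0.07, 0.03]] + [[0.0, 0.01, -0.02], [0.01, 0.01, -0.02], [-0.02, -0.02, 0.09]] + [[-0.0, 0.0, -0.00], [0.00, -0.0, 0.00], [-0.00, 0.00, -0.0]]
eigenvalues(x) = [0.28, -0.0, 0.1]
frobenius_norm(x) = 0.30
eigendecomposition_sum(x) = [[0.08, 0.11, 0.05], [0.11, 0.17, 0.07], [0.05, 0.07, 0.03]] + [[-0.0, 0.0, -0.0], [0.0, -0.0, 0.00], [-0.00, 0.0, -0.00]] + [[0.0, 0.01, -0.02], [0.01, 0.01, -0.02], [-0.02, -0.02, 0.09]]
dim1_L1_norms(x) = [0.23, 0.35, 0.2]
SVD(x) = [[-0.52, -0.21, -0.83], [-0.78, -0.27, 0.56], [-0.34, 0.94, -0.03]] @ diag([0.2810652744751158, 0.09900659734921055, 7.18718243263481e-05]) @ [[-0.52, -0.78, -0.34], [-0.21, -0.27, 0.94], [0.83, -0.56, 0.03]]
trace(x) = 0.38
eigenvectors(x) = [[-0.52, -0.83, -0.21],[-0.78, 0.56, -0.27],[-0.34, -0.03, 0.94]]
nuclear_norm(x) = 0.38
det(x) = -0.00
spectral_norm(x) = 0.28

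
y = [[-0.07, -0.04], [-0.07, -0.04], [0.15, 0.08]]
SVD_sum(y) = [[-0.07, -0.04], [-0.07, -0.04], [0.15, 0.08]] + [[0.00, -0.0],[0.0, -0.00],[0.0, -0.00]]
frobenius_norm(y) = 0.20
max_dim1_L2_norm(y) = 0.17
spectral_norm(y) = 0.20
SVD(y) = [[-0.39, -0.59], [-0.39, -0.59], [0.83, -0.56]] @ diag([0.20467623549383776, 0.0027638060842010586]) @ [[0.88, 0.48],[-0.48, 0.88]]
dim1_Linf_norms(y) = [0.07, 0.07, 0.15]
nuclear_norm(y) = 0.21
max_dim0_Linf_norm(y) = 0.15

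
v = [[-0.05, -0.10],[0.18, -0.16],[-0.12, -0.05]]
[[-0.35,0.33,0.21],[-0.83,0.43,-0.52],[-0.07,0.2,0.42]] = v @[[-1.08, -0.37, -3.30],[4.00, -3.13, -0.47]]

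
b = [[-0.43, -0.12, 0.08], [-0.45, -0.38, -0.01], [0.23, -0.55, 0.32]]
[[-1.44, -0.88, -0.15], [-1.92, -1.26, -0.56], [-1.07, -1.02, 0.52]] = b @ [[2.48, 1.34, 0.60], [2.16, 1.75, 0.69], [-1.41, -1.15, 2.38]]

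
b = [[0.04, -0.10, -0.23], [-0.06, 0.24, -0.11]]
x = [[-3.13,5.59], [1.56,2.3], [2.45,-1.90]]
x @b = [[-0.46, 1.65, 0.1], [-0.08, 0.40, -0.61], [0.21, -0.70, -0.35]]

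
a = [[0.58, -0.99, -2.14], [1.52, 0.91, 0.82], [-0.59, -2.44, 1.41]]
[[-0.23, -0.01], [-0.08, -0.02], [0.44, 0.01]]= a@[[-0.07, -0.01], [-0.09, -0.00], [0.13, 0.00]]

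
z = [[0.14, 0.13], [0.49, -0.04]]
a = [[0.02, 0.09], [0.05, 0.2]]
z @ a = [[0.01, 0.04], [0.01, 0.04]]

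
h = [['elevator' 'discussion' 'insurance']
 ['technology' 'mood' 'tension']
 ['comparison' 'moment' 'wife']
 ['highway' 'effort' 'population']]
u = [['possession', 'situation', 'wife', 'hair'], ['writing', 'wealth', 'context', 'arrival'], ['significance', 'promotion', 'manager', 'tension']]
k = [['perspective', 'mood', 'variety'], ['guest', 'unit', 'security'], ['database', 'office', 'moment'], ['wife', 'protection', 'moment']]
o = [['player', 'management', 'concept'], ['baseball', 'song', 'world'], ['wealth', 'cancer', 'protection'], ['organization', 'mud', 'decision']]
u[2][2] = 'manager'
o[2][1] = 'cancer'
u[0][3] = 'hair'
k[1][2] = 'security'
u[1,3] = 'arrival'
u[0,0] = 'possession'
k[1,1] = 'unit'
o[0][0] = 'player'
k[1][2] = 'security'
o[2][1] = 'cancer'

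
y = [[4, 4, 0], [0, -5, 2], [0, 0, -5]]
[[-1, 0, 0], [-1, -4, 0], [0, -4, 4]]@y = [[-4, -4, 0], [-4, 16, -8], [0, 20, -28]]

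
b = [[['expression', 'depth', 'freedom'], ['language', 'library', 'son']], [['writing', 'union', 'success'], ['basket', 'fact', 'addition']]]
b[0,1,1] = 'library'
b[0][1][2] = 'son'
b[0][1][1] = 'library'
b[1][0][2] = 'success'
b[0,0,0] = 'expression'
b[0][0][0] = 'expression'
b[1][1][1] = 'fact'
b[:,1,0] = ['language', 'basket']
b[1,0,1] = 'union'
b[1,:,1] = ['union', 'fact']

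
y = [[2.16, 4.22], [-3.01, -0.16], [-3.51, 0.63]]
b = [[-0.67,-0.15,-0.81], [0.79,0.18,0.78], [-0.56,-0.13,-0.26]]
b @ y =[[1.85, -3.31], [-1.57, 3.80], [0.09, -2.51]]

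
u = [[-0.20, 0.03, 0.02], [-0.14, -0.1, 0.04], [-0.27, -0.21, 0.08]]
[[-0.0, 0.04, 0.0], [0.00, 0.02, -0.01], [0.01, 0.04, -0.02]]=u@[[-0.00,  -0.17,  -0.01], [-0.04,  0.1,  0.06], [-0.01,  0.16,  -0.12]]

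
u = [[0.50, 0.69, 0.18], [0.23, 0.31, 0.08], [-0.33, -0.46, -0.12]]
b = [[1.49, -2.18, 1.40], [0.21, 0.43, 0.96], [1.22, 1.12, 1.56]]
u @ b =[[1.11, -0.59, 1.64], [0.51, -0.28, 0.74], [-0.73, 0.39, -1.09]]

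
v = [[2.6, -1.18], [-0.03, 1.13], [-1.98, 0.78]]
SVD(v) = [[-0.79, -0.06], [0.14, -0.99], [0.59, 0.15]] @ diag([3.5944622401631343, 1.0192355979072865]) @ [[-0.90, 0.43], [-0.43, -0.9]]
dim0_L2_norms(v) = [3.27, 1.81]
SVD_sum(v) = [[2.57,-1.24], [-0.47,0.22], [-1.91,0.92]] + [[0.03, 0.06], [0.44, 0.91], [-0.07, -0.14]]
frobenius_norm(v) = 3.74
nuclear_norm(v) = 4.61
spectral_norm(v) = 3.59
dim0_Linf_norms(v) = [2.6, 1.18]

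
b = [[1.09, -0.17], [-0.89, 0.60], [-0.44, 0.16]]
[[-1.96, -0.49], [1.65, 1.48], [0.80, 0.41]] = b @ [[-1.78, -0.08], [0.11, 2.34]]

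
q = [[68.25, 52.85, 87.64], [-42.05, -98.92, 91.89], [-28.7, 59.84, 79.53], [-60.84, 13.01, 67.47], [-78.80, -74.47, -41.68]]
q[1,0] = -42.05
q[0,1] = 52.85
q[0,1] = 52.85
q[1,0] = -42.05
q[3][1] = 13.01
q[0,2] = 87.64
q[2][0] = -28.7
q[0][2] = 87.64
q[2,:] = [-28.7, 59.84, 79.53]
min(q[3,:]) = -60.84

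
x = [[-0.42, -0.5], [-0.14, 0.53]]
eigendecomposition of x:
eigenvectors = [[-0.99, 0.44], [-0.14, -0.9]]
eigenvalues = [-0.49, 0.6]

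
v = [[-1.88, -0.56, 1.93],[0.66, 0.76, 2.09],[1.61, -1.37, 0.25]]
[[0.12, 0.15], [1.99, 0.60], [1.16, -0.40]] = v@[[0.66,-0.0], [0.06,0.32], [0.72,0.17]]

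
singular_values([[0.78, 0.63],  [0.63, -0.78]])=[1.0, 1.0]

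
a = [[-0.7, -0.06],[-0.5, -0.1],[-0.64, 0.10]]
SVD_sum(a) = [[-0.7, -0.02],[-0.5, -0.01],[-0.64, -0.02]] + [[0.0,-0.04], [0.00,-0.09], [-0.00,0.12]]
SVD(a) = [[-0.65, -0.28], [-0.47, -0.58], [-0.59, 0.77]] @ diag([1.0725184567038732, 0.15134120400453466]) @ [[1.00,0.02],  [-0.02,1.0]]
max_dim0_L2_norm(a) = 1.07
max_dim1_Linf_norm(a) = 0.7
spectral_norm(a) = 1.07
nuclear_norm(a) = 1.22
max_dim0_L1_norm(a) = 1.84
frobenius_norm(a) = 1.08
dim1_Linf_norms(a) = [0.7, 0.5, 0.64]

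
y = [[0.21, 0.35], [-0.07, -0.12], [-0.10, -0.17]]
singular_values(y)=[0.47, 0.0]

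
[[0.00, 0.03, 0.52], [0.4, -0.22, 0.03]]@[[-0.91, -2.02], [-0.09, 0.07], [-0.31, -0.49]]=[[-0.16, -0.25],[-0.35, -0.84]]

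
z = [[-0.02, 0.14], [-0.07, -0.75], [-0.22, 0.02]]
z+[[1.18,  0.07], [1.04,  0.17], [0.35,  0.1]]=[[1.16, 0.21],[0.97, -0.58],[0.13, 0.12]]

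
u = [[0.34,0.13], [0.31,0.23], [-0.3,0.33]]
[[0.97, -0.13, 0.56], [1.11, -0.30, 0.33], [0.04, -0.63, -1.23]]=u@[[2.09, 0.26, 2.29],  [2.02, -1.67, -1.65]]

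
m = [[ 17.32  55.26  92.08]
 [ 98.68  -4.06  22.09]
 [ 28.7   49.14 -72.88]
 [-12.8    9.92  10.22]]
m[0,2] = 92.08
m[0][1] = 55.26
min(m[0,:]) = 17.32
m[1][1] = -4.06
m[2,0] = 28.7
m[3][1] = 9.92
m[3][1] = 9.92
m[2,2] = -72.88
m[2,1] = 49.14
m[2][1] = 49.14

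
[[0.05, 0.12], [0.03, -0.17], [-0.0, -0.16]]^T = [[0.05, 0.03, -0.00], [0.12, -0.17, -0.16]]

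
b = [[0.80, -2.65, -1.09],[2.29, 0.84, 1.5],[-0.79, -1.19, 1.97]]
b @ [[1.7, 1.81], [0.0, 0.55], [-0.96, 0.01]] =[[2.41, -0.02], [2.45, 4.62], [-3.23, -2.06]]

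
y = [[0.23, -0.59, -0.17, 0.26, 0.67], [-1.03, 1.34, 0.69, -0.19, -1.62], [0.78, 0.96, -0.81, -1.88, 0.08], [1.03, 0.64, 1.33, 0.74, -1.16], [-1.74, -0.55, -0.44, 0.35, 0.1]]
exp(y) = [[1.24, -1.62, -0.25, 1.07, 1.32], [-0.71, 5.39, 1.04, -2.54, -3.61], [-1.14, 0.26, -0.29, -1.43, 0.43], [2.17, 2.19, 1.35, 0.16, -1.73], [-1.34, -0.22, -0.01, 0.48, 0.60]]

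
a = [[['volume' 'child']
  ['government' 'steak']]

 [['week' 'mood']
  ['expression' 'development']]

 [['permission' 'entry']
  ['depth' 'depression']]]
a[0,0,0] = 'volume'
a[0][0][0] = 'volume'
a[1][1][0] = 'expression'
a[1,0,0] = 'week'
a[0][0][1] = 'child'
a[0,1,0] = 'government'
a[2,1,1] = 'depression'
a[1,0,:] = ['week', 'mood']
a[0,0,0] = 'volume'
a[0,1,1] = 'steak'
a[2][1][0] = 'depth'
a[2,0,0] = 'permission'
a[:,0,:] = [['volume', 'child'], ['week', 'mood'], ['permission', 'entry']]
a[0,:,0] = ['volume', 'government']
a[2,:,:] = [['permission', 'entry'], ['depth', 'depression']]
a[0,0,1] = 'child'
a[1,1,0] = 'expression'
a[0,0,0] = 'volume'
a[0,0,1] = 'child'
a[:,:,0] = [['volume', 'government'], ['week', 'expression'], ['permission', 'depth']]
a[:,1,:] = [['government', 'steak'], ['expression', 'development'], ['depth', 'depression']]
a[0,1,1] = 'steak'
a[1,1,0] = 'expression'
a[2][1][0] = 'depth'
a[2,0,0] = 'permission'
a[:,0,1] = ['child', 'mood', 'entry']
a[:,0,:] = [['volume', 'child'], ['week', 'mood'], ['permission', 'entry']]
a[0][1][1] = 'steak'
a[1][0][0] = 'week'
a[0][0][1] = 'child'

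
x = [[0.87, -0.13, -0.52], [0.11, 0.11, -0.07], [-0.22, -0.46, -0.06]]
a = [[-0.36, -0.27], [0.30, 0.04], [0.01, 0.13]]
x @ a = [[-0.36, -0.31],[-0.01, -0.03],[-0.06, 0.03]]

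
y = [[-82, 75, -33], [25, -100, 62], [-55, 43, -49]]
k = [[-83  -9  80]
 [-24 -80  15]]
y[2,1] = 43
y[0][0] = -82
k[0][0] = -83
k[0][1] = -9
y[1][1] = -100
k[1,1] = -80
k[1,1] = -80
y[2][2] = -49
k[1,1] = -80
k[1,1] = -80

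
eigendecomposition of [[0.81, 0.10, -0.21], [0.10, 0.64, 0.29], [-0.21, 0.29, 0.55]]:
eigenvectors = [[0.36, -0.69, 0.64], [-0.58, 0.37, 0.72], [0.73, 0.63, 0.27]]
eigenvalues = [0.22, 0.95, 0.84]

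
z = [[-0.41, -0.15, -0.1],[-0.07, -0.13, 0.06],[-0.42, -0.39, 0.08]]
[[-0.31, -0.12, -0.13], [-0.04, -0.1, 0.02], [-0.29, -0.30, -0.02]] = z @ [[0.69,0.04,0.20], [0.04,0.71,-0.04], [0.20,-0.04,0.55]]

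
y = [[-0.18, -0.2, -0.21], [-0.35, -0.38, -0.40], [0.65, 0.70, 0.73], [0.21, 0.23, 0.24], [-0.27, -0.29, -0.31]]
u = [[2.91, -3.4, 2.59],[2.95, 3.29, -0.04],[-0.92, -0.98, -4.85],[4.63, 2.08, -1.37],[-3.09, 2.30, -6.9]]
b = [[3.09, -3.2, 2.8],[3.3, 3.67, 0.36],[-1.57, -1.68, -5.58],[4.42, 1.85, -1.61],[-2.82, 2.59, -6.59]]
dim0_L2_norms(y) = [0.83, 0.9, 0.94]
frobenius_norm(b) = 13.12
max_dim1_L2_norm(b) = 7.62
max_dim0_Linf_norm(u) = 6.9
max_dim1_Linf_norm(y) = 0.73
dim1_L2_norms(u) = [5.17, 4.42, 5.03, 5.26, 7.9]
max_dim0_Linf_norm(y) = 0.73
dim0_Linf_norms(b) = [4.42, 3.67, 6.59]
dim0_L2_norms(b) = [7.1, 6.05, 9.23]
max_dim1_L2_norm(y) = 1.2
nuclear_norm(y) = 1.56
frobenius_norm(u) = 12.72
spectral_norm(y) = 1.55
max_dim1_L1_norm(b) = 12.0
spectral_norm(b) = 10.25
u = y + b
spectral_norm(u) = 10.02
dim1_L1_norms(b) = [9.09, 7.33, 8.83, 7.88, 12.0]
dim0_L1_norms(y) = [1.66, 1.8, 1.89]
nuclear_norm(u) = 20.78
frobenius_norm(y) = 1.55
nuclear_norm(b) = 21.57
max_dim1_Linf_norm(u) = 6.9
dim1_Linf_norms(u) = [3.4, 3.29, 4.85, 4.63, 6.9]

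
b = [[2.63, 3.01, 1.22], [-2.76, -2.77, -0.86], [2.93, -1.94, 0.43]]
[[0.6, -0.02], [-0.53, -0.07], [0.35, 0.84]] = b @ [[0.1, 0.2], [0.02, -0.15], [0.23, -0.08]]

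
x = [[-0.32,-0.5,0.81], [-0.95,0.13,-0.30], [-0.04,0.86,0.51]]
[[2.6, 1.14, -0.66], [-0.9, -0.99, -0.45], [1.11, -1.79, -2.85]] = x@[[-0.04, 0.65, 0.76], [-0.44, -2.22, -2.17], [2.92, 0.29, -1.86]]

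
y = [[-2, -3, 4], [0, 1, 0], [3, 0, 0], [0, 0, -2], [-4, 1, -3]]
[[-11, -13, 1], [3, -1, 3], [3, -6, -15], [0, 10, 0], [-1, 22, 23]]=y@[[1, -2, -5], [3, -1, 3], [0, -5, 0]]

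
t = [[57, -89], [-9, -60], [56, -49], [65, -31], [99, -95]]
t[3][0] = 65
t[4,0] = 99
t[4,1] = -95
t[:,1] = [-89, -60, -49, -31, -95]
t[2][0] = 56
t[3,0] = 65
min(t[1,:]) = -60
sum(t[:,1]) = -324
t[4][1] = -95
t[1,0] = -9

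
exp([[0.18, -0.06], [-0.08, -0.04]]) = [[1.20, -0.06], [-0.09, 0.96]]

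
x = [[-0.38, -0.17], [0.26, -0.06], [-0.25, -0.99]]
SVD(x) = [[-0.27, 0.73], [0.03, -0.64], [-0.96, -0.23]] @ diag([1.0568598479281732, 0.4124891051133818]) @ [[0.33, 0.94], [-0.94, 0.33]]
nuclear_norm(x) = 1.47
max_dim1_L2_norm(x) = 1.02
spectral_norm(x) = 1.06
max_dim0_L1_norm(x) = 1.22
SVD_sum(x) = [[-0.10, -0.27],  [0.01, 0.03],  [-0.34, -0.96]] + [[-0.28, 0.1], [0.25, -0.09], [0.09, -0.03]]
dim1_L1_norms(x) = [0.55, 0.32, 1.24]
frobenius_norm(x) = 1.13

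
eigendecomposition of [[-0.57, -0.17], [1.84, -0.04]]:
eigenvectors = [[(0.14-0.26j), 0.14+0.26j], [-0.96+0.00j, -0.96-0.00j]]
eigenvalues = [(-0.3+0.49j), (-0.3-0.49j)]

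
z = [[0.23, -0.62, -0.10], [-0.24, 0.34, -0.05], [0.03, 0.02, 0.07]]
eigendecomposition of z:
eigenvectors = [[-0.81, 0.85, -0.52], [0.58, 0.46, -0.29], [-0.02, -0.24, 0.8]]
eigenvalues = [0.67, -0.08, 0.04]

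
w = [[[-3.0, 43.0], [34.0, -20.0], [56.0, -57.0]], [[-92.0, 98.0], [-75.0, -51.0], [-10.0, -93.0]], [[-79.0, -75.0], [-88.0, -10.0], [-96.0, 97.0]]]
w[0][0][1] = 43.0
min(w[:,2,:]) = -96.0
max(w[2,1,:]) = -10.0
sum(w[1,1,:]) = -126.0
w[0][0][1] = 43.0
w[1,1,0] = -75.0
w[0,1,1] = -20.0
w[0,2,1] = -57.0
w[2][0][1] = -75.0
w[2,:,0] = [-79.0, -88.0, -96.0]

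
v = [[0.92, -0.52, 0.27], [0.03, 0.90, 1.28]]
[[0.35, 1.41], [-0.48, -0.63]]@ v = [[0.36,  1.09,  1.90], [-0.46,  -0.32,  -0.94]]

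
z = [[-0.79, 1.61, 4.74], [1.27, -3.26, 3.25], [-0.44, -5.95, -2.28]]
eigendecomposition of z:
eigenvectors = [[0.92+0.00j,-0.67+0.00j,-0.67-0.00j], [-0.11+0.00j,-0.38-0.13j,-0.38+0.13j], [-0.37+0.00j,(0.26-0.56j),(0.26+0.56j)]]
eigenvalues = [(-2.89+0j), (-1.72+4.28j), (-1.72-4.28j)]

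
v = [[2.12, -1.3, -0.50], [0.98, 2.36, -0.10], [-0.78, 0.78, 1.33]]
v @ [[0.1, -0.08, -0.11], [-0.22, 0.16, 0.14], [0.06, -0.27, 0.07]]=[[0.47,-0.24,-0.45], [-0.43,0.33,0.22], [-0.17,-0.17,0.29]]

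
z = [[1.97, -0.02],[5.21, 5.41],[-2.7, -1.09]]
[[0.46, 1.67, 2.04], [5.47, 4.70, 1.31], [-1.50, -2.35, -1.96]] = z @ [[0.24, 0.85, 1.03], [0.78, 0.05, -0.75]]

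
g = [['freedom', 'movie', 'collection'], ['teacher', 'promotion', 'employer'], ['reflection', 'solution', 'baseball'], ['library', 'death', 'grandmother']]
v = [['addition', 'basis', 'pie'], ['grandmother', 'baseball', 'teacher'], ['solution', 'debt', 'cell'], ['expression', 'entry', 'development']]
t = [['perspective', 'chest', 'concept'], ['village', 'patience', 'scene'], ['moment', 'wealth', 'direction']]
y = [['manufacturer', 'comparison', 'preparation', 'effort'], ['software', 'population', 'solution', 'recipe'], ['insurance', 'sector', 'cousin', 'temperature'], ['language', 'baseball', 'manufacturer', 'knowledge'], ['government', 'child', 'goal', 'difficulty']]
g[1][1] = 'promotion'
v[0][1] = 'basis'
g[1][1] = 'promotion'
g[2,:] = ['reflection', 'solution', 'baseball']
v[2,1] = 'debt'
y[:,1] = ['comparison', 'population', 'sector', 'baseball', 'child']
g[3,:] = ['library', 'death', 'grandmother']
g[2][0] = 'reflection'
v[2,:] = ['solution', 'debt', 'cell']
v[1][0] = 'grandmother'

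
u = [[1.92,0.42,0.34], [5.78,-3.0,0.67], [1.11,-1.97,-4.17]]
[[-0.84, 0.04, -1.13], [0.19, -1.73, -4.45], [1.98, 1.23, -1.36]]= u@[[-0.26, 0.01, -0.65],[-0.62, 0.48, 0.24],[-0.25, -0.52, 0.04]]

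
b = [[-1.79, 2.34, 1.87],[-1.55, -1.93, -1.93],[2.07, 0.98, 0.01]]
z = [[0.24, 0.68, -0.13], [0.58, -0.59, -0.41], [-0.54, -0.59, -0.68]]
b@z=[[-0.08, -3.7, -2.0],[-0.45, 1.22, 2.31],[1.06, 0.82, -0.68]]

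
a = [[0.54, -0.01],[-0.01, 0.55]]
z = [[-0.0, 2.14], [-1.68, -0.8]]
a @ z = [[0.02, 1.16], [-0.92, -0.46]]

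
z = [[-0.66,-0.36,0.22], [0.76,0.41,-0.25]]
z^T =[[-0.66, 0.76], [-0.36, 0.41], [0.22, -0.25]]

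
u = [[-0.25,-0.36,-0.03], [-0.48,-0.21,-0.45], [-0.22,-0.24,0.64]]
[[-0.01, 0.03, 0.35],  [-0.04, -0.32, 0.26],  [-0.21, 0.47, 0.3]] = u @ [[0.44,0.13,-0.29],[-0.25,-0.23,-0.77],[-0.27,0.69,0.08]]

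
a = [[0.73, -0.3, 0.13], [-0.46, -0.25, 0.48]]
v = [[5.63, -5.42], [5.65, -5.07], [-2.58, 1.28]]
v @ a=[[6.6, -0.33, -1.87], [6.46, -0.43, -1.70], [-2.47, 0.45, 0.28]]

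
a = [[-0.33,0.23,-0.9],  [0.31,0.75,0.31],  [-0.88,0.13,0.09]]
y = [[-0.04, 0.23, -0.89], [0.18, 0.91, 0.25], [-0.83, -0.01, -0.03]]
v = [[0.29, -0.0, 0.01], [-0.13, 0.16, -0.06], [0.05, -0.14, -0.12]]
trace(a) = 0.51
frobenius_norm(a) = 1.59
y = v + a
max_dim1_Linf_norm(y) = 0.91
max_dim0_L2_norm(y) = 0.94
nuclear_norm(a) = 2.71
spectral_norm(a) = 1.13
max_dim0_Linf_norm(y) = 0.91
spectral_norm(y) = 1.01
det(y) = -0.72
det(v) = -0.01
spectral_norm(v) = 0.34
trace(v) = 0.33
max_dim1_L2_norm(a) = 0.99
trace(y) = 0.84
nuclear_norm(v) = 0.65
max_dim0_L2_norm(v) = 0.32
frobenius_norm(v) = 0.41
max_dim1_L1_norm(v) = 0.35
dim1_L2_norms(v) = [0.29, 0.21, 0.19]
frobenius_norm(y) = 1.57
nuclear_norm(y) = 2.70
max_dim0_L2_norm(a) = 0.99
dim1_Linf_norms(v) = [0.29, 0.16, 0.14]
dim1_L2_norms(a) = [0.99, 0.87, 0.89]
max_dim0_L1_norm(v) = 0.47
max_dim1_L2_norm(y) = 0.96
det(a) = -0.71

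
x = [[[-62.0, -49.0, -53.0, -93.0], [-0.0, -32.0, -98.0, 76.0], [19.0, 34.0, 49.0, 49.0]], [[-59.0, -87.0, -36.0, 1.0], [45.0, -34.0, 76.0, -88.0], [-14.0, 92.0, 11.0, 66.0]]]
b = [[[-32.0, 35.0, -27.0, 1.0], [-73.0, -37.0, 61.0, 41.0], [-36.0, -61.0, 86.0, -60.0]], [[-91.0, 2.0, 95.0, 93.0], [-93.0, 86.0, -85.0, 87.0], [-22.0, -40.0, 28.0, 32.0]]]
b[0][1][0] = -73.0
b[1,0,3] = 93.0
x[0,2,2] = 49.0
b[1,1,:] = [-93.0, 86.0, -85.0, 87.0]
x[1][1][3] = -88.0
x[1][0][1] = -87.0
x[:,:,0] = [[-62.0, -0.0, 19.0], [-59.0, 45.0, -14.0]]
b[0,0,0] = -32.0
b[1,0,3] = 93.0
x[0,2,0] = 19.0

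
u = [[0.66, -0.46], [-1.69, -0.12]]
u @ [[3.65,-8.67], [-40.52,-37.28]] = [[21.05, 11.43], [-1.31, 19.13]]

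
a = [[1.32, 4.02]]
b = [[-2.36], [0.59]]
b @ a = [[-3.12, -9.49], [0.78, 2.37]]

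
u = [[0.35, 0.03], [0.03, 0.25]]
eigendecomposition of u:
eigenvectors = [[0.96, -0.27], [0.27, 0.96]]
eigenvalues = [0.36, 0.24]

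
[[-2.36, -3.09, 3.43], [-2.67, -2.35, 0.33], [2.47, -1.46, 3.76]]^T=[[-2.36, -2.67, 2.47],[-3.09, -2.35, -1.46],[3.43, 0.33, 3.76]]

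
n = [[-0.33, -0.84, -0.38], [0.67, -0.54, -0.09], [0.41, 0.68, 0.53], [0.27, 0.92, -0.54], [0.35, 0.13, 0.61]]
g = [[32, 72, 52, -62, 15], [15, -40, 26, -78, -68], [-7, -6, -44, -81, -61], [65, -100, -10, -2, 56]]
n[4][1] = 0.131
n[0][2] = -0.383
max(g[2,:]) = -6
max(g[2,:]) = -6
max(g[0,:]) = 72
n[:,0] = [-0.33, 0.668, 0.409, 0.272, 0.354]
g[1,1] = -40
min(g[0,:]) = -62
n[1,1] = -0.543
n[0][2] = -0.383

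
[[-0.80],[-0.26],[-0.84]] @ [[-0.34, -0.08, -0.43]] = [[0.27, 0.06, 0.34], [0.09, 0.02, 0.11], [0.29, 0.07, 0.36]]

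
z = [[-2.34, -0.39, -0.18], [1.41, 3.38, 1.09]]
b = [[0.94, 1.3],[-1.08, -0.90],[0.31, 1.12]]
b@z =[[-0.37, 4.03, 1.25], [1.26, -2.62, -0.79], [0.85, 3.66, 1.17]]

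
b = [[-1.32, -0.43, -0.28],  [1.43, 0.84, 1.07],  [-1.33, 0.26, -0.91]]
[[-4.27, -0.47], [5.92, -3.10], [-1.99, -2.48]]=b @ [[2.12, 2.46], [3.38, -4.96], [0.05, -2.29]]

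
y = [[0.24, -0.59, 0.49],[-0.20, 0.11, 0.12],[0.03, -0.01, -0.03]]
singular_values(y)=[0.81, 0.25, 0.0]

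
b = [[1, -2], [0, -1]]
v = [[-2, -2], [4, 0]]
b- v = [[3, 0], [-4, -1]]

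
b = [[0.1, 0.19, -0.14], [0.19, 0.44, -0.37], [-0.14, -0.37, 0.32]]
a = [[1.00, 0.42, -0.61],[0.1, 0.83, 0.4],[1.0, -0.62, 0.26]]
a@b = [[0.27,0.6,-0.49],[0.11,0.24,-0.19],[-0.05,-0.18,0.17]]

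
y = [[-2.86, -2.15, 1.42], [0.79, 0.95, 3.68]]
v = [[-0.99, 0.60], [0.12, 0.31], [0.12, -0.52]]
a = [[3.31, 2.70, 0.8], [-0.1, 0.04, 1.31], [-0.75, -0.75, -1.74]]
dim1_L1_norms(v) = [1.59, 0.43, 0.64]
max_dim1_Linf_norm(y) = 3.68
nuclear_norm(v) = 1.71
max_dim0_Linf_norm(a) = 3.31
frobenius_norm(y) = 5.47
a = v @ y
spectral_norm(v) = 1.23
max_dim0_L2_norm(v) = 1.0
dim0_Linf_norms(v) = [0.99, 0.6]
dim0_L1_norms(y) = [3.65, 3.1, 5.1]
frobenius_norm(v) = 1.32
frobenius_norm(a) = 4.98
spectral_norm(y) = 3.98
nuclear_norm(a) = 6.51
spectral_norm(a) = 4.59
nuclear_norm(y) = 7.73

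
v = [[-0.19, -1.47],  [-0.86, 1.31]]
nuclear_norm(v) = 2.77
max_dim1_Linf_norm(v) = 1.47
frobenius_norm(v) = 2.16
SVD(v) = [[-0.68, 0.73], [0.73, 0.68]] @ diag([2.023212955970864, 0.7478698648773333]) @ [[-0.25, 0.97], [-0.97, -0.25]]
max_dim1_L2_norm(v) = 1.57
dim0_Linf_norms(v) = [0.86, 1.47]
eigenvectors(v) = [[-0.93, 0.57], [-0.38, -0.82]]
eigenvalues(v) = [-0.79, 1.91]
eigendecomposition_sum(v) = [[-0.62, -0.43], [-0.25, -0.18]] + [[0.43,  -1.04],[-0.61,  1.49]]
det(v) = -1.51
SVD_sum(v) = [[0.34, -1.33], [-0.37, 1.44]] + [[-0.53,-0.14], [-0.49,-0.13]]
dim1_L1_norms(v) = [1.66, 2.17]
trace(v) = 1.12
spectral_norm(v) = 2.02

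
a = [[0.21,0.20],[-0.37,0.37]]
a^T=[[0.21, -0.37], [0.2, 0.37]]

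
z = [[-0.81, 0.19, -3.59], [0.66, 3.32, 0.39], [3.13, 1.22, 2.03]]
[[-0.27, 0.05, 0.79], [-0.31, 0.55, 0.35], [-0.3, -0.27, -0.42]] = z @[[-0.13, -0.19, -0.06], [-0.08, 0.20, 0.14], [0.1, 0.04, -0.20]]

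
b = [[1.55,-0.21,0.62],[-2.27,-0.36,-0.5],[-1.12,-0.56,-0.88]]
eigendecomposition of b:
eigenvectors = [[-0.67+0.00j, (-0.23-0.07j), (-0.23+0.07j)], [(0.73+0j), 0.12-0.36j, 0.12+0.36j], [0.14+0.00j, 0.89+0.00j, (0.89-0j)]]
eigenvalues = [(1.65+0j), (-0.67+0.31j), (-0.67-0.31j)]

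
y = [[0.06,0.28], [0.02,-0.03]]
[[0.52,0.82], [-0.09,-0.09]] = y@[[-1.32, 0.00], [2.14, 2.94]]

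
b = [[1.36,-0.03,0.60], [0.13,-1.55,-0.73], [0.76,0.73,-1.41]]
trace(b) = -1.60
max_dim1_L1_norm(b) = 2.9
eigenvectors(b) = [[0.97+0.00j, (0.03-0.13j), (0.03+0.13j)], [-0.02+0.00j, -0.71+0.00j, -0.71-0.00j], [(0.25+0j), (-0+0.69j), -0.00-0.69j]]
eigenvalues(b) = [(1.51+0j), (-1.56+0.73j), (-1.56-0.73j)]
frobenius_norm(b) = 2.87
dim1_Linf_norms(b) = [1.36, 1.55, 1.41]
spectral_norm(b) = 1.77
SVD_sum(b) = [[0.23, 0.26, -0.22], [-0.28, -0.31, 0.27], [0.92, 1.03, -0.91]] + [[-0.02,0.22,0.23], [0.11,-1.11,-1.16], [0.04,-0.39,-0.4]] + [[1.15, -0.51, 0.59], [0.30, -0.13, 0.15], [-0.20, 0.09, -0.10]]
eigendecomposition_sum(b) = [[1.44+0.00j, 0.05+0.00j, 0.28+0.00j], [-0.03+0.00j, (-0+0j), (-0.01+0j)], [0.37+0.00j, (0.01+0j), (0.07+0j)]] + [[(-0.04+0.01j), -0.04-0.16j, 0.16-0.04j], [(0.08+0.2j), (-0.77+0.37j), -0.36-0.77j], [(0.2-0.07j), (0.36+0.75j), (-0.74+0.35j)]] + [[(-0.04-0.01j), -0.04+0.16j, 0.16+0.04j], [0.08-0.20j, (-0.77-0.37j), (-0.36+0.77j)], [0.20+0.07j, (0.36-0.75j), -0.74-0.35j]]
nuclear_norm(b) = 4.96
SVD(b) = [[0.23,  -0.19,  -0.96], [-0.28,  0.93,  -0.25], [0.93,  0.32,  0.16]] @ diag([1.7721794490029965, 1.7303366526579373, 1.4583261188773813]) @ [[0.56, 0.62, -0.55], [0.07, -0.69, -0.72], [-0.83, 0.36, -0.43]]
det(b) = 4.47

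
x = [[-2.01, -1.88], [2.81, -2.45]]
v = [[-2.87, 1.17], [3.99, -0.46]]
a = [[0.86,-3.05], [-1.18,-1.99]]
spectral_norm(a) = 3.64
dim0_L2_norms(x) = [3.45, 3.09]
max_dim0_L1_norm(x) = 4.82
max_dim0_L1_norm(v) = 6.86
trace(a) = -1.13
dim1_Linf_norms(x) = [2.01, 2.81]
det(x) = 10.21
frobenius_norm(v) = 5.07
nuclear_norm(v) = 5.70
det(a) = -5.31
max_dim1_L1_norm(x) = 5.26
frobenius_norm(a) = 3.92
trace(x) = -4.46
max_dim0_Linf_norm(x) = 2.81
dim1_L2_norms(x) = [2.75, 3.73]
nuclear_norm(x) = 6.47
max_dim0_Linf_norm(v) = 3.99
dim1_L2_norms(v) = [3.1, 4.02]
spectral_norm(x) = 3.75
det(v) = -3.35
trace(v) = -3.33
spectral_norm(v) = 5.03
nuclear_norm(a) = 5.10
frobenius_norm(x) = 4.63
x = a + v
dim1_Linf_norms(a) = [3.05, 1.99]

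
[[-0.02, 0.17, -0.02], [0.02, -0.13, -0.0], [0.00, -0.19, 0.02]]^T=[[-0.02, 0.02, 0.0], [0.17, -0.13, -0.19], [-0.02, -0.00, 0.02]]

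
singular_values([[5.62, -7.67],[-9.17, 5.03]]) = [13.8, 3.05]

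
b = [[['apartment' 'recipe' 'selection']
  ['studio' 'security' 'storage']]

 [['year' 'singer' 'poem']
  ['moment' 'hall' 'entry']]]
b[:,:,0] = [['apartment', 'studio'], ['year', 'moment']]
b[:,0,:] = [['apartment', 'recipe', 'selection'], ['year', 'singer', 'poem']]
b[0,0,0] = 'apartment'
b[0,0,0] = 'apartment'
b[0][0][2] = 'selection'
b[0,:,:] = [['apartment', 'recipe', 'selection'], ['studio', 'security', 'storage']]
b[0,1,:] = ['studio', 'security', 'storage']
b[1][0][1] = 'singer'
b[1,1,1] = 'hall'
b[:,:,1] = [['recipe', 'security'], ['singer', 'hall']]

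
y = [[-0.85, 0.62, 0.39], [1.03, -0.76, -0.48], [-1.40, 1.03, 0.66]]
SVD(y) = [[-0.44,  -0.81,  0.39], [0.53,  0.11,  0.84], [-0.72,  0.57,  0.38]] @ diag([2.5659921289110184, 0.008522461499887583, 0.0034295796657834205]) @ [[0.75, -0.55, -0.35], [0.49, 0.12, 0.86], [-0.44, -0.82, 0.36]]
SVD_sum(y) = [[-0.85, 0.62, 0.4],[1.03, -0.76, -0.48],[-1.40, 1.03, 0.66]] + [[-0.00, -0.00, -0.01], [0.00, 0.00, 0.0], [0.0, 0.00, 0.0]] + [[-0.00, -0.0, 0.00], [-0.0, -0.00, 0.0], [-0.0, -0.0, 0.0]]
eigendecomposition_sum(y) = [[-0.84, 0.62, 0.39], [1.02, -0.75, -0.47], [-1.38, 1.01, 0.63]] + [[-0.0, -0.00, -0.00], [-0.0, -0.00, -0.0], [0.0, 0.00, 0.0]] + [[-0.0, 0.0, 0.01], [0.01, -0.01, -0.01], [-0.03, 0.02, 0.03]]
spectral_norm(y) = 2.57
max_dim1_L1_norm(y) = 3.09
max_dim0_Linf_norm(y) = 1.4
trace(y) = -0.95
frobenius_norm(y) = 2.57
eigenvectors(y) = [[0.44, -0.53, 0.15], [-0.54, -0.83, -0.37], [0.72, 0.18, 0.92]]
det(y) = 0.00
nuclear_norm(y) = 2.58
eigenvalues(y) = [-0.97, -0.0, 0.02]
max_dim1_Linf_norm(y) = 1.4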